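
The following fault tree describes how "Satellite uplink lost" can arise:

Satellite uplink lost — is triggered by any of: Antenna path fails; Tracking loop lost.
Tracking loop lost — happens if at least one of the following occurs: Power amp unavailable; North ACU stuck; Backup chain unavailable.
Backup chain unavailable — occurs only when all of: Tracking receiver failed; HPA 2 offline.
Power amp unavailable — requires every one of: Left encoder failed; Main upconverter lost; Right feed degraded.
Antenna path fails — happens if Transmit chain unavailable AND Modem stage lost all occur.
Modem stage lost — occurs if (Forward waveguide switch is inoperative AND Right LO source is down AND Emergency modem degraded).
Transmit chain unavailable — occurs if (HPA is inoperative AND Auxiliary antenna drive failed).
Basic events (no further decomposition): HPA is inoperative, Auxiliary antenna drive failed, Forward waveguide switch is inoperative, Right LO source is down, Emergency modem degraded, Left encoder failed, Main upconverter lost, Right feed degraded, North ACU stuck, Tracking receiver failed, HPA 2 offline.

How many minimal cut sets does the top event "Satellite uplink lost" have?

4

Transmit chain unavailable [AND]: one cut set from each child combined → 1 × 1 = 1 cut set(s).
Modem stage lost [AND]: one cut set from each child combined → 1 × 1 × 1 = 1 cut set(s).
Antenna path fails [AND]: one cut set from each child combined → 1 × 1 = 1 cut set(s).
Power amp unavailable [AND]: one cut set from each child combined → 1 × 1 × 1 = 1 cut set(s).
Backup chain unavailable [AND]: one cut set from each child combined → 1 × 1 = 1 cut set(s).
Tracking loop lost [OR]: union of children's cut sets → 3 cut set(s).
Satellite uplink lost [OR]: union of children's cut sets → 4 cut set(s).
Minimal cut sets: {Auxiliary antenna drive failed, Emergency modem degraded, Forward waveguide switch is inoperative, HPA is inoperative, Right LO source is down}; {Left encoder failed, Main upconverter lost, Right feed degraded}; {North ACU stuck}; {HPA 2 offline, Tracking receiver failed}.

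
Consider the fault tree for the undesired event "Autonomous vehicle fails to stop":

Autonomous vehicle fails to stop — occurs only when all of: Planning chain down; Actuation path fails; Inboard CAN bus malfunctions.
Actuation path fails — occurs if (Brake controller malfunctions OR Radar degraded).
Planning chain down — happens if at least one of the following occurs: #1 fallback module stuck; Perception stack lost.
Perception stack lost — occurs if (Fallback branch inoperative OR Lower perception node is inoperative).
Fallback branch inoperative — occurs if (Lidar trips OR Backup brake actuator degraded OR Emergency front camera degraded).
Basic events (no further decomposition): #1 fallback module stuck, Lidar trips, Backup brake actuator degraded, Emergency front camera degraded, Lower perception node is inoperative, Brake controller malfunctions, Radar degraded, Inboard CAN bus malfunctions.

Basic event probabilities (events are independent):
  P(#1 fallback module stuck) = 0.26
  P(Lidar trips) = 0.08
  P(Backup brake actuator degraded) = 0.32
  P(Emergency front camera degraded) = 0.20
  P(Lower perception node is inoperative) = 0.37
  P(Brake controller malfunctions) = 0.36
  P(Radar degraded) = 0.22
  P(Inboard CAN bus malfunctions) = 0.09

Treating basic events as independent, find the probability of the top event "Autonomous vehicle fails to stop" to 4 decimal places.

P(Fallback branch inoperative) [OR] = 1 − (1−0.08) × (1−0.32) × (1−0.20) = 0.499520
P(Perception stack lost) [OR] = 1 − (1−0.499520) × (1−0.37) = 0.684698
P(Planning chain down) [OR] = 1 − (1−0.26) × (1−0.684698) = 0.766677
P(Actuation path fails) [OR] = 1 − (1−0.36) × (1−0.22) = 0.500800
P(Autonomous vehicle fails to stop) [AND] = 0.766677 × 0.500800 × 0.09 = 0.034556
Rounded to 4 decimal places: P(Autonomous vehicle fails to stop) ≈ 0.0346.

0.0346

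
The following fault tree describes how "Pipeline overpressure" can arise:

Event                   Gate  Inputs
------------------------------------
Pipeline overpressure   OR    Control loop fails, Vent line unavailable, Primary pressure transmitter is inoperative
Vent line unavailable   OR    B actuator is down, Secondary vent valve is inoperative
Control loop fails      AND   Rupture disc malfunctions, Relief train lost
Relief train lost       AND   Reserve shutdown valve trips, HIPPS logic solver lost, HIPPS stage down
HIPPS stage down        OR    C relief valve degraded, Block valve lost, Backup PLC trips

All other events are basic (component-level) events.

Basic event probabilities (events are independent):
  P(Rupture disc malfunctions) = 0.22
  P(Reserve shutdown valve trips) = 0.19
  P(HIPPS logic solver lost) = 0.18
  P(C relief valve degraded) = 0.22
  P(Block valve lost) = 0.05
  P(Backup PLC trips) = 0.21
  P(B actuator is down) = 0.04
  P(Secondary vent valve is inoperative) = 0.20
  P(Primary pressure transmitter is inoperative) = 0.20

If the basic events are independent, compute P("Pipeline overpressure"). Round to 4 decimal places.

0.3875

P(HIPPS stage down) [OR] = 1 − (1−0.22) × (1−0.05) × (1−0.21) = 0.414610
P(Relief train lost) [AND] = 0.19 × 0.18 × 0.414610 = 0.014180
P(Control loop fails) [AND] = 0.22 × 0.014180 = 0.003120
P(Vent line unavailable) [OR] = 1 − (1−0.04) × (1−0.20) = 0.232000
P(Pipeline overpressure) [OR] = 1 − (1−0.003120) × (1−0.232000) × (1−0.20) = 0.387517
Rounded to 4 decimal places: P(Pipeline overpressure) ≈ 0.3875.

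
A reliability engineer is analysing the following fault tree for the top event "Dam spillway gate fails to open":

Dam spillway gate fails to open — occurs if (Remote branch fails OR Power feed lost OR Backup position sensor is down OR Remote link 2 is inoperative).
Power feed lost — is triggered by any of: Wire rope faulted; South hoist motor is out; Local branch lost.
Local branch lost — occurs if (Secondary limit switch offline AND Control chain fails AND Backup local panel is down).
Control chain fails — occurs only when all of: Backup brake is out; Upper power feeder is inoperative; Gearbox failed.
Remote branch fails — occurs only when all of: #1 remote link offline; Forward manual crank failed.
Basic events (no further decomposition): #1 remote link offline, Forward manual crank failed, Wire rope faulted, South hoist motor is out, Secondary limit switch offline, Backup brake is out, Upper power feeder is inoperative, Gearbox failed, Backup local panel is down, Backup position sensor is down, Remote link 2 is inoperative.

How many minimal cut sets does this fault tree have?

6

Remote branch fails [AND]: one cut set from each child combined → 1 × 1 = 1 cut set(s).
Control chain fails [AND]: one cut set from each child combined → 1 × 1 × 1 = 1 cut set(s).
Local branch lost [AND]: one cut set from each child combined → 1 × 1 × 1 = 1 cut set(s).
Power feed lost [OR]: union of children's cut sets → 3 cut set(s).
Dam spillway gate fails to open [OR]: union of children's cut sets → 6 cut set(s).
Minimal cut sets: {#1 remote link offline, Forward manual crank failed}; {Wire rope faulted}; {South hoist motor is out}; {Backup brake is out, Backup local panel is down, Gearbox failed, Secondary limit switch offline, Upper power feeder is inoperative}; {Backup position sensor is down}; {Remote link 2 is inoperative}.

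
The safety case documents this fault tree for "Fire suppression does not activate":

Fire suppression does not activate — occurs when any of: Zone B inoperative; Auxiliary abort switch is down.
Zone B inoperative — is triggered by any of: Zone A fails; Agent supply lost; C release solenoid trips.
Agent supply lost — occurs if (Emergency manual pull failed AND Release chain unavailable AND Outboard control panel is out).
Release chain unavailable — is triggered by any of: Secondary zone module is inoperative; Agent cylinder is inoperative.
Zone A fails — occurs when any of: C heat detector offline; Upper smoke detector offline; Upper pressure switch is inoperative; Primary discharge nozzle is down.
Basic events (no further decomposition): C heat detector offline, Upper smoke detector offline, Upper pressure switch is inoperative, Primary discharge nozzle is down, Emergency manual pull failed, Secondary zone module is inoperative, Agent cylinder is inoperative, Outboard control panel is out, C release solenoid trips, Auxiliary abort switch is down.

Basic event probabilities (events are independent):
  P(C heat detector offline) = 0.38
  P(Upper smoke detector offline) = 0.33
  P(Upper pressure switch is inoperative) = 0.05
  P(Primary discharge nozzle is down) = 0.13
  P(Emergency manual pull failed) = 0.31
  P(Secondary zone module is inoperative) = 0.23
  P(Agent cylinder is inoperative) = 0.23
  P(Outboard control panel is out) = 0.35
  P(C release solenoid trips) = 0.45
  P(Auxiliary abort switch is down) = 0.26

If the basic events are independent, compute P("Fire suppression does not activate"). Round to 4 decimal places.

0.8664

P(Zone A fails) [OR] = 1 − (1−0.38) × (1−0.33) × (1−0.05) × (1−0.13) = 0.656672
P(Release chain unavailable) [OR] = 1 − (1−0.23) × (1−0.23) = 0.407100
P(Agent supply lost) [AND] = 0.31 × 0.407100 × 0.35 = 0.044170
P(Zone B inoperative) [OR] = 1 − (1−0.656672) × (1−0.044170) × (1−0.45) = 0.819510
P(Fire suppression does not activate) [OR] = 1 − (1−0.819510) × (1−0.26) = 0.866437
Rounded to 4 decimal places: P(Fire suppression does not activate) ≈ 0.8664.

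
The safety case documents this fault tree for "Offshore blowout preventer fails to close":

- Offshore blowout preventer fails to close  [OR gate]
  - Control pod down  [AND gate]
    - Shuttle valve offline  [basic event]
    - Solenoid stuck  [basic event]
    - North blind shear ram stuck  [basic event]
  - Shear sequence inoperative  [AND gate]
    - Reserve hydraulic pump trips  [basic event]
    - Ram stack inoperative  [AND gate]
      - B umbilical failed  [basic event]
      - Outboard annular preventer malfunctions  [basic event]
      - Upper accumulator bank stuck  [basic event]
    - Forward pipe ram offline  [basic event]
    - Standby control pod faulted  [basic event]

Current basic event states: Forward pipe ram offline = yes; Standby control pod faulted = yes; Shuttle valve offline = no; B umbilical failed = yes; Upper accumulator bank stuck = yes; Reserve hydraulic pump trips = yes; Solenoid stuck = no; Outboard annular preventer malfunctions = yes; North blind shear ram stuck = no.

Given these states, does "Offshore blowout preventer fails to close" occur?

Control pod down [AND]: Shuttle valve offline=not, Solenoid stuck=not, North blind shear ram stuck=not → not all inputs occur → does not occur.
Ram stack inoperative [AND]: B umbilical failed=occurs, Outboard annular preventer malfunctions=occurs, Upper accumulator bank stuck=occurs → all inputs occur → occurs.
Shear sequence inoperative [AND]: Reserve hydraulic pump trips=occurs, Ram stack inoperative=occurs, Forward pipe ram offline=occurs, Standby control pod faulted=occurs → all inputs occur → occurs.
Offshore blowout preventer fails to close [OR]: Control pod down=not, Shear sequence inoperative=occurs → at least one input occurs → occurs.

Yes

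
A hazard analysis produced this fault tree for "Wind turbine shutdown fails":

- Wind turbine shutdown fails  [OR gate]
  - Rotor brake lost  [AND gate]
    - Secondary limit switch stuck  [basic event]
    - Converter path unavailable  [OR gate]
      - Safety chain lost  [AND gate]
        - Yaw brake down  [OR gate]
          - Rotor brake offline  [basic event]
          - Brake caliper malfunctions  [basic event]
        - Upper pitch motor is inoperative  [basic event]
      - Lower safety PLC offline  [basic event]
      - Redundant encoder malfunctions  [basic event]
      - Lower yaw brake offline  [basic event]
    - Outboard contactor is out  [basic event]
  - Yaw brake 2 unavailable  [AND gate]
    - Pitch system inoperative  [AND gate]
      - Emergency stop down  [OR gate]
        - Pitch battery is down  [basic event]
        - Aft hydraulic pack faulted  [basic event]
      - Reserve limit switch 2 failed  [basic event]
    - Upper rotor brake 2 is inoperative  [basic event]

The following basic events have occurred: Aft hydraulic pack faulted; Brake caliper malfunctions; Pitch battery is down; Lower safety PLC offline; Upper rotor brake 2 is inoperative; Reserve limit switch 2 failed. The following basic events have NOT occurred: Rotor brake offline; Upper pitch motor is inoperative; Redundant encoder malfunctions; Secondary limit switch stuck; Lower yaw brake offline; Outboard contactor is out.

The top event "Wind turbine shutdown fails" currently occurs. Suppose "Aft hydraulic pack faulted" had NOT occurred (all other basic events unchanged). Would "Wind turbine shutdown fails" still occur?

Counterfactual: set "Aft hydraulic pack faulted" to not occurred.
Yaw brake down [OR]: Rotor brake offline=not, Brake caliper malfunctions=occurs → at least one input occurs → occurs.
Safety chain lost [AND]: Yaw brake down=occurs, Upper pitch motor is inoperative=not → not all inputs occur → does not occur.
Converter path unavailable [OR]: Safety chain lost=not, Lower safety PLC offline=occurs, Redundant encoder malfunctions=not, Lower yaw brake offline=not → at least one input occurs → occurs.
Rotor brake lost [AND]: Secondary limit switch stuck=not, Converter path unavailable=occurs, Outboard contactor is out=not → not all inputs occur → does not occur.
Emergency stop down [OR]: Pitch battery is down=occurs, Aft hydraulic pack faulted=not → at least one input occurs → occurs.
Pitch system inoperative [AND]: Emergency stop down=occurs, Reserve limit switch 2 failed=occurs → all inputs occur → occurs.
Yaw brake 2 unavailable [AND]: Pitch system inoperative=occurs, Upper rotor brake 2 is inoperative=occurs → all inputs occur → occurs.
Wind turbine shutdown fails [OR]: Rotor brake lost=not, Yaw brake 2 unavailable=occurs → at least one input occurs → occurs.

Yes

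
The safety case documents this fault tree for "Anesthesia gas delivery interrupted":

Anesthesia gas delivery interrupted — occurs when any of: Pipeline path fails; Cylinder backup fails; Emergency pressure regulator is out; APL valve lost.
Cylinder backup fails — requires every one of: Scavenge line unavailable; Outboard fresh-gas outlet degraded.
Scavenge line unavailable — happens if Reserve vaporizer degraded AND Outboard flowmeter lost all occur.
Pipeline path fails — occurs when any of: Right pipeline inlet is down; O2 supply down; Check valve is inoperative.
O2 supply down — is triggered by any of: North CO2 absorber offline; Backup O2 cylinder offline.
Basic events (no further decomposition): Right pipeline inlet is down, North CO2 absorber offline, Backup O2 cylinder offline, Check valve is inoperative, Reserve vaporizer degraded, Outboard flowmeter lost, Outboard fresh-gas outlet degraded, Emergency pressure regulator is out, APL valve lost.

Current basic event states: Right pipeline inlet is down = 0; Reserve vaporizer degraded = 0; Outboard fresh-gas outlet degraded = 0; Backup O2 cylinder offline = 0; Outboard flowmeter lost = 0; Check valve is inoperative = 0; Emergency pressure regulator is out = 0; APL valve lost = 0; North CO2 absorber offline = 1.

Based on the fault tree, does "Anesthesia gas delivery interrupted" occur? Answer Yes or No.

Yes

O2 supply down [OR]: North CO2 absorber offline=occurs, Backup O2 cylinder offline=not → at least one input occurs → occurs.
Pipeline path fails [OR]: Right pipeline inlet is down=not, O2 supply down=occurs, Check valve is inoperative=not → at least one input occurs → occurs.
Scavenge line unavailable [AND]: Reserve vaporizer degraded=not, Outboard flowmeter lost=not → not all inputs occur → does not occur.
Cylinder backup fails [AND]: Scavenge line unavailable=not, Outboard fresh-gas outlet degraded=not → not all inputs occur → does not occur.
Anesthesia gas delivery interrupted [OR]: Pipeline path fails=occurs, Cylinder backup fails=not, Emergency pressure regulator is out=not, APL valve lost=not → at least one input occurs → occurs.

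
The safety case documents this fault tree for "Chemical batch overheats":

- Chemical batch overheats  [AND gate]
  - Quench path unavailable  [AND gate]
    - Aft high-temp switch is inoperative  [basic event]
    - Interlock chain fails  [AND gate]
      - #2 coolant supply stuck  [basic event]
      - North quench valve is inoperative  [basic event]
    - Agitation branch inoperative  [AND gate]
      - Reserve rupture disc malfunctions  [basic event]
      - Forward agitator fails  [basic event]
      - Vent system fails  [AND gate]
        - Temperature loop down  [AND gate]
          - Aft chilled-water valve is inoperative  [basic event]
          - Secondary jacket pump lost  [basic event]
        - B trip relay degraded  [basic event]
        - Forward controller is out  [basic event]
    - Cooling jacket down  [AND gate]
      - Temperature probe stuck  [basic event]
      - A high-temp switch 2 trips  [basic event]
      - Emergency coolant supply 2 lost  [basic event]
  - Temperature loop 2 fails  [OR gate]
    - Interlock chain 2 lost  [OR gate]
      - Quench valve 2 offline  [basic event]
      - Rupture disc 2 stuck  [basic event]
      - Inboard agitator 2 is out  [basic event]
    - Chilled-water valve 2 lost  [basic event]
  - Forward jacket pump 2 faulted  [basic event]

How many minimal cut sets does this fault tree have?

Interlock chain fails [AND]: one cut set from each child combined → 1 × 1 = 1 cut set(s).
Temperature loop down [AND]: one cut set from each child combined → 1 × 1 = 1 cut set(s).
Vent system fails [AND]: one cut set from each child combined → 1 × 1 × 1 = 1 cut set(s).
Agitation branch inoperative [AND]: one cut set from each child combined → 1 × 1 × 1 = 1 cut set(s).
Cooling jacket down [AND]: one cut set from each child combined → 1 × 1 × 1 = 1 cut set(s).
Quench path unavailable [AND]: one cut set from each child combined → 1 × 1 × 1 × 1 = 1 cut set(s).
Interlock chain 2 lost [OR]: union of children's cut sets → 3 cut set(s).
Temperature loop 2 fails [OR]: union of children's cut sets → 4 cut set(s).
Chemical batch overheats [AND]: one cut set from each child combined → 1 × 4 × 1 = 4 cut set(s).
Minimal cut sets: {#2 coolant supply stuck, A high-temp switch 2 trips, Aft chilled-water valve is inoperative, Aft high-temp switch is inoperative, B trip relay degraded, Emergency coolant supply 2 lost, Forward agitator fails, Forward controller is out, Forward jacket pump 2 faulted, North quench valve is inoperative, Quench valve 2 offline, Reserve rupture disc malfunctions, Secondary jacket pump lost, Temperature probe stuck}; {#2 coolant supply stuck, A high-temp switch 2 trips, Aft chilled-water valve is inoperative, Aft high-temp switch is inoperative, B trip relay degraded, Emergency coolant supply 2 lost, Forward agitator fails, Forward controller is out, Forward jacket pump 2 faulted, North quench valve is inoperative, Reserve rupture disc malfunctions, Rupture disc 2 stuck, Secondary jacket pump lost, Temperature probe stuck}; {#2 coolant supply stuck, A high-temp switch 2 trips, Aft chilled-water valve is inoperative, Aft high-temp switch is inoperative, B trip relay degraded, Emergency coolant supply 2 lost, Forward agitator fails, Forward controller is out, Forward jacket pump 2 faulted, Inboard agitator 2 is out, North quench valve is inoperative, Reserve rupture disc malfunctions, Secondary jacket pump lost, Temperature probe stuck}; {#2 coolant supply stuck, A high-temp switch 2 trips, Aft chilled-water valve is inoperative, Aft high-temp switch is inoperative, B trip relay degraded, Chilled-water valve 2 lost, Emergency coolant supply 2 lost, Forward agitator fails, Forward controller is out, Forward jacket pump 2 faulted, North quench valve is inoperative, Reserve rupture disc malfunctions, Secondary jacket pump lost, Temperature probe stuck}.

4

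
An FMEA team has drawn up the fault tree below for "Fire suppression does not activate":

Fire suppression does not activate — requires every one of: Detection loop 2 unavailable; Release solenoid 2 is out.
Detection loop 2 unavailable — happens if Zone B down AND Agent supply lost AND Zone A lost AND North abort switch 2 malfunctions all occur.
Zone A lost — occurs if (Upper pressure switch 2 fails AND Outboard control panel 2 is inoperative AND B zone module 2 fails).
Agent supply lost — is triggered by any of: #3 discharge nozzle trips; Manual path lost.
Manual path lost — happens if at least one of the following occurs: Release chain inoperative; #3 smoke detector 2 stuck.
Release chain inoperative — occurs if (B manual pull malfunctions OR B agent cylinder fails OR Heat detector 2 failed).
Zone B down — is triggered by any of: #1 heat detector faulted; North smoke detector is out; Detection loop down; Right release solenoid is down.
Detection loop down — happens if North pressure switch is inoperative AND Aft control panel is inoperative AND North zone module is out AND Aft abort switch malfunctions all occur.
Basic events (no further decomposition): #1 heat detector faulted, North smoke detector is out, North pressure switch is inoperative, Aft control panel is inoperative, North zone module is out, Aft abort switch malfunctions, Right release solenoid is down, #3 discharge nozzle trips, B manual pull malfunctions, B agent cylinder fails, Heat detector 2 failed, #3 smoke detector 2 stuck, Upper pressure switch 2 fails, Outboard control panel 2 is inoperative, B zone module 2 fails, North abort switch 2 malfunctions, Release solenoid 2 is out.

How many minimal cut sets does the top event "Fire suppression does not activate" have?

Detection loop down [AND]: one cut set from each child combined → 1 × 1 × 1 × 1 = 1 cut set(s).
Zone B down [OR]: union of children's cut sets → 4 cut set(s).
Release chain inoperative [OR]: union of children's cut sets → 3 cut set(s).
Manual path lost [OR]: union of children's cut sets → 4 cut set(s).
Agent supply lost [OR]: union of children's cut sets → 5 cut set(s).
Zone A lost [AND]: one cut set from each child combined → 1 × 1 × 1 = 1 cut set(s).
Detection loop 2 unavailable [AND]: one cut set from each child combined → 4 × 5 × 1 × 1 = 20 cut set(s).
Fire suppression does not activate [AND]: one cut set from each child combined → 20 × 1 = 20 cut set(s).

20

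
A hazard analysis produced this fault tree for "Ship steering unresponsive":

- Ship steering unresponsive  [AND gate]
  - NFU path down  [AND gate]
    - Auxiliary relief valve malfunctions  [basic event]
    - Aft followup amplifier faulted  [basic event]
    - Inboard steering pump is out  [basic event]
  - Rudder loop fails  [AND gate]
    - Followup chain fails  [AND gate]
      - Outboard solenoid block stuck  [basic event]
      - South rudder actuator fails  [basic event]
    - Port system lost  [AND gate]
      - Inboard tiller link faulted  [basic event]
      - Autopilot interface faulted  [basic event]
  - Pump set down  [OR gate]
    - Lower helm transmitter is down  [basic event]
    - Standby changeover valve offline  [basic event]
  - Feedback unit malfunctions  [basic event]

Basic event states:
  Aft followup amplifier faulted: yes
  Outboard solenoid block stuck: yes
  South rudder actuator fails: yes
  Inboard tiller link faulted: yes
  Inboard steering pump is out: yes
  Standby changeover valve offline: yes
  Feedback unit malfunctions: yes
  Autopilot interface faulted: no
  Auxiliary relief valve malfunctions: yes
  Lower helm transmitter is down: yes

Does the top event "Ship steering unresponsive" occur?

No

NFU path down [AND]: Auxiliary relief valve malfunctions=occurs, Aft followup amplifier faulted=occurs, Inboard steering pump is out=occurs → all inputs occur → occurs.
Followup chain fails [AND]: Outboard solenoid block stuck=occurs, South rudder actuator fails=occurs → all inputs occur → occurs.
Port system lost [AND]: Inboard tiller link faulted=occurs, Autopilot interface faulted=not → not all inputs occur → does not occur.
Rudder loop fails [AND]: Followup chain fails=occurs, Port system lost=not → not all inputs occur → does not occur.
Pump set down [OR]: Lower helm transmitter is down=occurs, Standby changeover valve offline=occurs → at least one input occurs → occurs.
Ship steering unresponsive [AND]: NFU path down=occurs, Rudder loop fails=not, Pump set down=occurs, Feedback unit malfunctions=occurs → not all inputs occur → does not occur.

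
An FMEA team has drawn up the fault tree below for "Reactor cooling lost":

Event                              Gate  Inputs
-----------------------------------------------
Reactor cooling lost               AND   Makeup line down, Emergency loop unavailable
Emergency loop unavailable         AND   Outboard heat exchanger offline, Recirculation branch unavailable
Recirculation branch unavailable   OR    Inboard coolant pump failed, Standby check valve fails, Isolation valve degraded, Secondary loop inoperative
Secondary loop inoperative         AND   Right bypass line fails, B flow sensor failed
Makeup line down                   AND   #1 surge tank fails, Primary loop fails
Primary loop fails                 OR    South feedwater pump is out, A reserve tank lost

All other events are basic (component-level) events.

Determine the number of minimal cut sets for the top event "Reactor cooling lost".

Primary loop fails [OR]: union of children's cut sets → 2 cut set(s).
Makeup line down [AND]: one cut set from each child combined → 1 × 2 = 2 cut set(s).
Secondary loop inoperative [AND]: one cut set from each child combined → 1 × 1 = 1 cut set(s).
Recirculation branch unavailable [OR]: union of children's cut sets → 4 cut set(s).
Emergency loop unavailable [AND]: one cut set from each child combined → 1 × 4 = 4 cut set(s).
Reactor cooling lost [AND]: one cut set from each child combined → 2 × 4 = 8 cut set(s).
Minimal cut sets: {#1 surge tank fails, Inboard coolant pump failed, Outboard heat exchanger offline, South feedwater pump is out}; {#1 surge tank fails, Outboard heat exchanger offline, South feedwater pump is out, Standby check valve fails}; {#1 surge tank fails, Isolation valve degraded, Outboard heat exchanger offline, South feedwater pump is out}; {#1 surge tank fails, B flow sensor failed, Outboard heat exchanger offline, Right bypass line fails, South feedwater pump is out}; {#1 surge tank fails, A reserve tank lost, Inboard coolant pump failed, Outboard heat exchanger offline}; {#1 surge tank fails, A reserve tank lost, Outboard heat exchanger offline, Standby check valve fails}; {#1 surge tank fails, A reserve tank lost, Isolation valve degraded, Outboard heat exchanger offline}; {#1 surge tank fails, A reserve tank lost, B flow sensor failed, Outboard heat exchanger offline, Right bypass line fails}.

8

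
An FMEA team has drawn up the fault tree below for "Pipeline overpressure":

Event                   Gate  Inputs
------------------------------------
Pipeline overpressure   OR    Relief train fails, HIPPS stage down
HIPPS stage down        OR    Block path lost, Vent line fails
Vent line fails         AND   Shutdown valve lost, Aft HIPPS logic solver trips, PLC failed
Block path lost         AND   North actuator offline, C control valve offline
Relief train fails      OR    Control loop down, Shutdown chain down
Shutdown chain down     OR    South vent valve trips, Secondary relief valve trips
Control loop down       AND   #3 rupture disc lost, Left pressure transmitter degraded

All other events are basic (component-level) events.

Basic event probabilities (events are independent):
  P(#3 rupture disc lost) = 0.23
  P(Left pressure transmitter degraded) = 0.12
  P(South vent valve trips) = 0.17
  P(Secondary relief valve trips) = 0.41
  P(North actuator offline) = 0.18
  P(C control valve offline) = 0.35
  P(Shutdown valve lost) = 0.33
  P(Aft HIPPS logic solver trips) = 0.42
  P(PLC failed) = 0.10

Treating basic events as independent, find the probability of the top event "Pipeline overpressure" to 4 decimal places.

0.5600

P(Control loop down) [AND] = 0.23 × 0.12 = 0.027600
P(Shutdown chain down) [OR] = 1 − (1−0.17) × (1−0.41) = 0.510300
P(Relief train fails) [OR] = 1 − (1−0.027600) × (1−0.510300) = 0.523816
P(Block path lost) [AND] = 0.18 × 0.35 = 0.063000
P(Vent line fails) [AND] = 0.33 × 0.42 × 0.10 = 0.013860
P(HIPPS stage down) [OR] = 1 − (1−0.063000) × (1−0.013860) = 0.075987
P(Pipeline overpressure) [OR] = 1 − (1−0.523816) × (1−0.075987) = 0.560000
Rounded to 4 decimal places: P(Pipeline overpressure) ≈ 0.5600.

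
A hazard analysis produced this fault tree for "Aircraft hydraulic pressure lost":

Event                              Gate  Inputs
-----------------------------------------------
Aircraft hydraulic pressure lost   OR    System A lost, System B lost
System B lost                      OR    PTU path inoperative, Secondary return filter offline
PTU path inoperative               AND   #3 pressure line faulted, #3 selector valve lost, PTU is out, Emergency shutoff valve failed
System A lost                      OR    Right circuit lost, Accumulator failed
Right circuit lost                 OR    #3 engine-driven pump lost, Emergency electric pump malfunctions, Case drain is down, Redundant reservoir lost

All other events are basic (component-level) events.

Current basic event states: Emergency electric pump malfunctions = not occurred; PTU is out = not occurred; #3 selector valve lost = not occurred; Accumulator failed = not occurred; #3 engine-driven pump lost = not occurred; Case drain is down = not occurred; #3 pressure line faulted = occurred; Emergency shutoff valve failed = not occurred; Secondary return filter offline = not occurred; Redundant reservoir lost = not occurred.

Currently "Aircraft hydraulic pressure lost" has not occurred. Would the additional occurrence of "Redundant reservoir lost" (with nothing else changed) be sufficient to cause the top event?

Counterfactual: set "Redundant reservoir lost" to occurred.
Right circuit lost [OR]: #3 engine-driven pump lost=not, Emergency electric pump malfunctions=not, Case drain is down=not, Redundant reservoir lost=occurs → at least one input occurs → occurs.
System A lost [OR]: Right circuit lost=occurs, Accumulator failed=not → at least one input occurs → occurs.
PTU path inoperative [AND]: #3 pressure line faulted=occurs, #3 selector valve lost=not, PTU is out=not, Emergency shutoff valve failed=not → not all inputs occur → does not occur.
System B lost [OR]: PTU path inoperative=not, Secondary return filter offline=not → no input occurs → does not occur.
Aircraft hydraulic pressure lost [OR]: System A lost=occurs, System B lost=not → at least one input occurs → occurs.

Yes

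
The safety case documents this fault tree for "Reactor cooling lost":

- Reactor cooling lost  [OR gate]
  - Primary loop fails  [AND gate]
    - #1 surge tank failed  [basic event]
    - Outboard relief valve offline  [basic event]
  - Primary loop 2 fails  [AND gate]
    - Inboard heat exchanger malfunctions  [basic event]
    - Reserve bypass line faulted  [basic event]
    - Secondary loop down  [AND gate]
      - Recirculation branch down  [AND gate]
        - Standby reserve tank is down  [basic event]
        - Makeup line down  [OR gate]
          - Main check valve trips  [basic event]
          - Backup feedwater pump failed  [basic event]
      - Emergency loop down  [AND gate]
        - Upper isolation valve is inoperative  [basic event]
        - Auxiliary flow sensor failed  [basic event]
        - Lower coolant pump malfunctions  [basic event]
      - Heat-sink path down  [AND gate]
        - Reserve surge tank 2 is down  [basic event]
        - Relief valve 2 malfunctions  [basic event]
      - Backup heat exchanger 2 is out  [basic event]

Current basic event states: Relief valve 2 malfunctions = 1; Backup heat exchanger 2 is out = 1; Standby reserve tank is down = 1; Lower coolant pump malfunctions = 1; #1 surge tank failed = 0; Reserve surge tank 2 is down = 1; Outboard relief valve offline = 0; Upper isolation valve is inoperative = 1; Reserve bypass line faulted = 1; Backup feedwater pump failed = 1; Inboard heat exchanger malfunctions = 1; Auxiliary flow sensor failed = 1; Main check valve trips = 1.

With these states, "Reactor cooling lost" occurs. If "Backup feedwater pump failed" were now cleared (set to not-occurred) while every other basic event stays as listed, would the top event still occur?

Yes

Counterfactual: set "Backup feedwater pump failed" to not occurred.
Primary loop fails [AND]: #1 surge tank failed=not, Outboard relief valve offline=not → not all inputs occur → does not occur.
Makeup line down [OR]: Main check valve trips=occurs, Backup feedwater pump failed=not → at least one input occurs → occurs.
Recirculation branch down [AND]: Standby reserve tank is down=occurs, Makeup line down=occurs → all inputs occur → occurs.
Emergency loop down [AND]: Upper isolation valve is inoperative=occurs, Auxiliary flow sensor failed=occurs, Lower coolant pump malfunctions=occurs → all inputs occur → occurs.
Heat-sink path down [AND]: Reserve surge tank 2 is down=occurs, Relief valve 2 malfunctions=occurs → all inputs occur → occurs.
Secondary loop down [AND]: Recirculation branch down=occurs, Emergency loop down=occurs, Heat-sink path down=occurs, Backup heat exchanger 2 is out=occurs → all inputs occur → occurs.
Primary loop 2 fails [AND]: Inboard heat exchanger malfunctions=occurs, Reserve bypass line faulted=occurs, Secondary loop down=occurs → all inputs occur → occurs.
Reactor cooling lost [OR]: Primary loop fails=not, Primary loop 2 fails=occurs → at least one input occurs → occurs.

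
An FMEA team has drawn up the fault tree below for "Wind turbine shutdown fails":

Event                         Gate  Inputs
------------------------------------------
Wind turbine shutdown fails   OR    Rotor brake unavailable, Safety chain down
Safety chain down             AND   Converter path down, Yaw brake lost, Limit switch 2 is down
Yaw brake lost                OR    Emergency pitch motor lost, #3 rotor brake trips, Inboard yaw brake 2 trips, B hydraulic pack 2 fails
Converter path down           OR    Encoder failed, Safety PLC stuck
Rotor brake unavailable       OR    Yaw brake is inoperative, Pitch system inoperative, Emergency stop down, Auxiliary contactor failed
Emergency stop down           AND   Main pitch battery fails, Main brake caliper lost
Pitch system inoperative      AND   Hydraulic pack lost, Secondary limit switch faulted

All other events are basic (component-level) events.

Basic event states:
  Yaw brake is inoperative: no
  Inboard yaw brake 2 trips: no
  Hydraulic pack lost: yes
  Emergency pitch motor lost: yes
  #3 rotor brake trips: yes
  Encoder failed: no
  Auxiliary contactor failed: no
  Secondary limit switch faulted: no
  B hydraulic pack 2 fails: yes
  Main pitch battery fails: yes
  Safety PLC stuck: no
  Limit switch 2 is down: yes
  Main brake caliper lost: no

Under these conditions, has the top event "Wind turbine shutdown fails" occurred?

Pitch system inoperative [AND]: Hydraulic pack lost=occurs, Secondary limit switch faulted=not → not all inputs occur → does not occur.
Emergency stop down [AND]: Main pitch battery fails=occurs, Main brake caliper lost=not → not all inputs occur → does not occur.
Rotor brake unavailable [OR]: Yaw brake is inoperative=not, Pitch system inoperative=not, Emergency stop down=not, Auxiliary contactor failed=not → no input occurs → does not occur.
Converter path down [OR]: Encoder failed=not, Safety PLC stuck=not → no input occurs → does not occur.
Yaw brake lost [OR]: Emergency pitch motor lost=occurs, #3 rotor brake trips=occurs, Inboard yaw brake 2 trips=not, B hydraulic pack 2 fails=occurs → at least one input occurs → occurs.
Safety chain down [AND]: Converter path down=not, Yaw brake lost=occurs, Limit switch 2 is down=occurs → not all inputs occur → does not occur.
Wind turbine shutdown fails [OR]: Rotor brake unavailable=not, Safety chain down=not → no input occurs → does not occur.

No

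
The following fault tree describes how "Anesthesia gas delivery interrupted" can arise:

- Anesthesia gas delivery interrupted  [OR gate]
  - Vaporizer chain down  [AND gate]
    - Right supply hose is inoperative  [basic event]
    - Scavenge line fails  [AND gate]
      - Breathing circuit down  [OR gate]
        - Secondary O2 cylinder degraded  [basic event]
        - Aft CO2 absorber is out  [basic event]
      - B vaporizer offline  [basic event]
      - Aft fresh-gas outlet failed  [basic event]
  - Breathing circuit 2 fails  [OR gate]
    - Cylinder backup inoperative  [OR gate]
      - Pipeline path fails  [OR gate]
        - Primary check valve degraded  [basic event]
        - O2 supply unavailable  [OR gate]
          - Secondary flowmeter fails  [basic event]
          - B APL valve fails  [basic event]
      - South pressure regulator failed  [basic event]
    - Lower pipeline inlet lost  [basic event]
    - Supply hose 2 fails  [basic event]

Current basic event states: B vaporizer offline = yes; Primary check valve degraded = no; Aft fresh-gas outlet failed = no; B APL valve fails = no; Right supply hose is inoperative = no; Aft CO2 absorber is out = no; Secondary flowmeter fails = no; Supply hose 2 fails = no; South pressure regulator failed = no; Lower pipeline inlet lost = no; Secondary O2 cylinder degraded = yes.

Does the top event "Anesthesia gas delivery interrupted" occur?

Breathing circuit down [OR]: Secondary O2 cylinder degraded=occurs, Aft CO2 absorber is out=not → at least one input occurs → occurs.
Scavenge line fails [AND]: Breathing circuit down=occurs, B vaporizer offline=occurs, Aft fresh-gas outlet failed=not → not all inputs occur → does not occur.
Vaporizer chain down [AND]: Right supply hose is inoperative=not, Scavenge line fails=not → not all inputs occur → does not occur.
O2 supply unavailable [OR]: Secondary flowmeter fails=not, B APL valve fails=not → no input occurs → does not occur.
Pipeline path fails [OR]: Primary check valve degraded=not, O2 supply unavailable=not → no input occurs → does not occur.
Cylinder backup inoperative [OR]: Pipeline path fails=not, South pressure regulator failed=not → no input occurs → does not occur.
Breathing circuit 2 fails [OR]: Cylinder backup inoperative=not, Lower pipeline inlet lost=not, Supply hose 2 fails=not → no input occurs → does not occur.
Anesthesia gas delivery interrupted [OR]: Vaporizer chain down=not, Breathing circuit 2 fails=not → no input occurs → does not occur.

No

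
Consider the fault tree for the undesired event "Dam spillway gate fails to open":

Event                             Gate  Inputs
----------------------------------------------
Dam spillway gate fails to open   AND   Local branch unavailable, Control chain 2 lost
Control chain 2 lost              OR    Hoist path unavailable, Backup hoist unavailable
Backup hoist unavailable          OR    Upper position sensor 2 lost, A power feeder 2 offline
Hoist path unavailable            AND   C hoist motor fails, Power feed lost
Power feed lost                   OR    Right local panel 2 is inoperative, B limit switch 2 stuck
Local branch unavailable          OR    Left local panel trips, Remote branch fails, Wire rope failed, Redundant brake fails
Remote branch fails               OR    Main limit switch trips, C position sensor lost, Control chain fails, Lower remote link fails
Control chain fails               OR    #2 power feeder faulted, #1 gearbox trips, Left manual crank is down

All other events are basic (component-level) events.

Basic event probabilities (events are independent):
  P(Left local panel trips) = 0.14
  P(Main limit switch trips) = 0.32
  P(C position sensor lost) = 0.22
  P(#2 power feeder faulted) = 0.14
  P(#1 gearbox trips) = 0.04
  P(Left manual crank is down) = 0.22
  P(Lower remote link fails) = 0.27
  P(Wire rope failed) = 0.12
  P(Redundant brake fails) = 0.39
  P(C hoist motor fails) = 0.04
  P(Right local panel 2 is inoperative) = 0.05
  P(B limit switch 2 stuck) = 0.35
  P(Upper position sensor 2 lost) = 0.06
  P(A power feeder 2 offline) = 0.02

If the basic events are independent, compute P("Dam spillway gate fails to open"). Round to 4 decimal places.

P(Control chain fails) [OR] = 1 − (1−0.14) × (1−0.04) × (1−0.22) = 0.356032
P(Remote branch fails) [OR] = 1 − (1−0.32) × (1−0.22) × (1−0.356032) × (1−0.27) = 0.750661
P(Local branch unavailable) [OR] = 1 − (1−0.14) × (1−0.750661) × (1−0.12) × (1−0.39) = 0.884893
P(Power feed lost) [OR] = 1 − (1−0.05) × (1−0.35) = 0.382500
P(Hoist path unavailable) [AND] = 0.04 × 0.382500 = 0.015300
P(Backup hoist unavailable) [OR] = 1 − (1−0.06) × (1−0.02) = 0.078800
P(Control chain 2 lost) [OR] = 1 − (1−0.015300) × (1−0.078800) = 0.092894
P(Dam spillway gate fails to open) [AND] = 0.884893 × 0.092894 = 0.082201
Rounded to 4 decimal places: P(Dam spillway gate fails to open) ≈ 0.0822.

0.0822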